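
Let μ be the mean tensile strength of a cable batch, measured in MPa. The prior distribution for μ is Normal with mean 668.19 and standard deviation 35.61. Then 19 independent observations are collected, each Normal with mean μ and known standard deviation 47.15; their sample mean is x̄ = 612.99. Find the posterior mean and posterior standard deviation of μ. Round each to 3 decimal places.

Prior precision 1/τ₀² = 1/35.61² = 0.00078860; data precision n/σ² = 19/47.15² = 0.00854654.
Posterior precision = 0.00078860 + 0.00854654 = 0.00933514, giving posterior SD = 1/√0.00933514 = 10.350.
Posterior mean = (0.00078860·668.19 + 0.00854654·612.99) / 0.00933514 = 617.653.

Posterior mean ≈ 617.653; posterior SD ≈ 10.350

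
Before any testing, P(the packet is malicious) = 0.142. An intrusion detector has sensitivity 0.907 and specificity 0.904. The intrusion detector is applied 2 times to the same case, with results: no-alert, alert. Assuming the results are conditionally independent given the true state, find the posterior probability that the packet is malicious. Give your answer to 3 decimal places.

With H the event that the packet is malicious, the joint likelihood of the observed sequence is P(data|H) = 0.093·0.907 = 0.084351 and P(data|¬H) = 0.904·0.096 = 0.086784.
Bayes: P(H|data) = 0.142·0.084351 / (0.142·0.084351 + 0.858·0.086784) = 0.011978/0.086439 = 0.1386.

Posterior P(H) ≈ 0.139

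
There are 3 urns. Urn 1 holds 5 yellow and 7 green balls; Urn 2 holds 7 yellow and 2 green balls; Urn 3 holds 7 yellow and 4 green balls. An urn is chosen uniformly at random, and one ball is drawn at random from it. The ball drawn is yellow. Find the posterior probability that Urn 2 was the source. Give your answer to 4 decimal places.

Posterior probability ≈ 0.4248

Tabulate prior·likelihood by source: [1] prior 0.333333, lik 0.4167, product 0.1389; [2] prior 0.333333, lik 0.7778, product 0.2593; [3] prior 0.333333, lik 0.6364, product 0.2121.
Normalizing constant = 0.61027; the posterior for Urn 2 is its product over the sum, 0.2593/0.61027 = 0.4248.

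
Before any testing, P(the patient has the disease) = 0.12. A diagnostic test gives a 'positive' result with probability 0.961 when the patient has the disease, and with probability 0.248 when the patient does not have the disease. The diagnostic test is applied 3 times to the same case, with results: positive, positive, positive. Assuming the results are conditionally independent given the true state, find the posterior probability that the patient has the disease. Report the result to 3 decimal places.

Posterior P(H) ≈ 0.888

Let H be the event that the patient has the disease; start with P(H) = 0.12. P('positive'|H) = 0.961, P('positive'|¬H) = 0.248.
Update on result 1 ('positive'): P(H) ← 0.961·0.1200 / (0.961·0.1200 + 0.248·0.8800) = 0.11532/0.33356 = 0.3457.
Update on result 2 ('positive'): P(H) ← 0.961·0.3457 / (0.961·0.3457 + 0.248·0.6543) = 0.33224/0.49450 = 0.6719.
Update on result 3 ('positive'): P(H) ← 0.961·0.6719 / (0.961·0.6719 + 0.248·0.3281) = 0.64567/0.72704 = 0.8881.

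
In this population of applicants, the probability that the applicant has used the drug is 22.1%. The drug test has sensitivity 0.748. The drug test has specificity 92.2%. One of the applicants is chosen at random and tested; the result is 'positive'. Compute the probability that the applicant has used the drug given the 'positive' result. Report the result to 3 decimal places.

Write H for 'the applicant has used the drug'. Prior odds H:¬H = 0.221/0.779 = 0.28370. For the 'positive' outcome, the likelihood ratio is 0.748/0.078 = 9.5897.
Posterior odds = 0.28370 × 9.5897 = 2.7206, so P(H|E) = 2.7206/(1+2.7206) = 0.731.

P(H | E) ≈ 0.731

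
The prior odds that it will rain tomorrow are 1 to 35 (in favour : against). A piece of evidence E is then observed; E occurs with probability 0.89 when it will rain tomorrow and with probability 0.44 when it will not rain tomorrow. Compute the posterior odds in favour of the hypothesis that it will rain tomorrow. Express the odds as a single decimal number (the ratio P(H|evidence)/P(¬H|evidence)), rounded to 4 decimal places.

Posterior odds ≈ 0.0578

Prior odds = 1/35 = 0.028571.
Likelihood ratio for E = 0.89/0.44 = 2.0227.
Posterior odds = prior odds × LR = 0.057792.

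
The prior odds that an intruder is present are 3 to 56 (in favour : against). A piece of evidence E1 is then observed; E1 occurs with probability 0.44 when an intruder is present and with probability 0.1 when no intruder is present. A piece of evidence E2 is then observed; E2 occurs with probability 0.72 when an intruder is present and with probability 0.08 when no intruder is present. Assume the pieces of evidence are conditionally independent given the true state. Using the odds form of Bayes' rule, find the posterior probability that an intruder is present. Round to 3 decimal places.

Posterior probability ≈ 0.680

Prior odds = 3/56 = 0.053571. In log-odds, ln(0.053571) = -2.9267.
Add log likelihood ratios: ln(4.4000) + ln(9.0000) = 3.6788.
Posterior log-odds = 0.75209, so posterior odds = exp(0.75209) = 2.1214. Converting, P(H|E) = 2.1214/3.1214 = 0.680.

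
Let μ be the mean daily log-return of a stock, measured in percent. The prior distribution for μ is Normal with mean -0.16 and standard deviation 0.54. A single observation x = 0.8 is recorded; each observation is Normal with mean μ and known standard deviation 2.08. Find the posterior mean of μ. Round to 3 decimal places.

With known σ, the Normal prior is conjugate. Weight on the data is w = (n/σ²)/(n/σ² + 1/τ₀²) = 0.231139/(0.231139+3.42936) = 0.063144.
Posterior mean = w·x̄ + (1−w)·μ₀ = 0.063144·0.8 + 0.93686·-0.16 = -0.099.

Posterior mean ≈ -0.099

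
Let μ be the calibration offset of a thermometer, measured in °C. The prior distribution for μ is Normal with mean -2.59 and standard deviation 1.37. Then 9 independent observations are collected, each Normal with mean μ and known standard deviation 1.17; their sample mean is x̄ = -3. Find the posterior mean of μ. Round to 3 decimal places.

Prior precision 1/τ₀² = 1/1.37² = 0.532793; data precision n/σ² = 9/1.17² = 6.57462.
Posterior precision = 0.532793 + 6.57462 = 7.10742.
Posterior mean = (0.532793·-2.59 + 6.57462·-3) / 7.10742 = -2.969.

Posterior mean ≈ -2.969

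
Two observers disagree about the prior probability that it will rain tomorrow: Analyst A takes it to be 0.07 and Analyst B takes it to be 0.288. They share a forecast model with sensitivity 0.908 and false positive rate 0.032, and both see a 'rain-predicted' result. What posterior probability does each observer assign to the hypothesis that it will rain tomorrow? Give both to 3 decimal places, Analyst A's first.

Analyst A: 0.681; Analyst B: 0.920

The likelihood ratio for a 'rain-predicted' result is 0.908/0.032 = 28.375.
Analyst A: prior odds 0.07/0.93 = 0.075269; posterior odds 2.1358; posterior probability 0.681.
Analyst B: prior odds 0.288/0.712 = 0.40449; posterior odds 11.478; posterior probability 0.920.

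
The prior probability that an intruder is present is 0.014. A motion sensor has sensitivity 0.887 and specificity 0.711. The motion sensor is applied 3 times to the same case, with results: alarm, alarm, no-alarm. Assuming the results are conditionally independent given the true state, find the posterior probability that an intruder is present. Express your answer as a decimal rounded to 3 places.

Posterior P(H) ≈ 0.021

With H the event that an intruder is present, the joint likelihood of the observed sequence is P(data|H) = 0.887·0.887·0.113 = 0.088905 and P(data|¬H) = 0.289·0.289·0.711 = 0.059383.
Bayes: P(H|data) = 0.014·0.088905 / (0.014·0.088905 + 0.986·0.059383) = 0.0012447/0.059797 = 0.0208.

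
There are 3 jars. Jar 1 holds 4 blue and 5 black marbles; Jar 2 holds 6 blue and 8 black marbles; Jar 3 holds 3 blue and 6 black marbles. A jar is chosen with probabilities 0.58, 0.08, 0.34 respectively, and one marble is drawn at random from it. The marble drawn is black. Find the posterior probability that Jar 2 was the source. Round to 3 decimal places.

Posterior probability ≈ 0.077

Tabulate prior·likelihood by source: [1] prior 0.58, lik 0.5556, product 0.3222; [2] prior 0.08, lik 0.5714, product 0.04571; [3] prior 0.34, lik 0.6667, product 0.2267.
Normalizing constant = 0.59460; the posterior for Jar 2 is its product over the sum, 0.04571/0.59460 = 0.077.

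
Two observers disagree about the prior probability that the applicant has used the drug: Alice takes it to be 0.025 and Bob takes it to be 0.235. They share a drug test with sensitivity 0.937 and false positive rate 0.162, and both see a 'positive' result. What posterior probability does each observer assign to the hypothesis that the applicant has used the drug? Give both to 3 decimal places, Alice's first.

P('+'|H) = 0.937, P('+'|¬H) = 0.162.
Alice: numerator 0.937·0.025 = 0.023425; evidence = 0.023425+0.162·0.975 = 0.18138; posterior = 0.129.
Bob: numerator 0.937·0.235 = 0.22020; evidence = 0.22020+0.162·0.765 = 0.34413; posterior = 0.640.

Alice: 0.129; Bob: 0.640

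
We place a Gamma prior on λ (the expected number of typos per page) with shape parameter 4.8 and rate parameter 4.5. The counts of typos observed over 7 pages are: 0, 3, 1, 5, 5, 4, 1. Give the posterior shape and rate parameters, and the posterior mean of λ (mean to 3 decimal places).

The Poisson likelihood adds the total count to the shape and the number of exposure periods to the rate. Here ∑xᵢ = 19 and n = 7, so shape 4.8→23.8 and rate 4.5→11.5.
Posterior mean = shape/rate = 23.8/11.5 = 2.070.

Posterior: Gamma(shape=23.8, rate=11.5); mean ≈ 2.070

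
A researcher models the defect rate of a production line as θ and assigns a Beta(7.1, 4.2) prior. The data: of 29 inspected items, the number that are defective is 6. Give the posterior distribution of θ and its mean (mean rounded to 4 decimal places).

Posterior: Beta(13.1, 27.2); mean ≈ 0.3251

The binomial likelihood is conjugate to the Beta prior: with 6 successes and 23 failures, the posterior is Beta(7.1+6, 4.2+23) = Beta(13.1, 27.2).
Posterior mean = α/(α+β) = 13.1/40.3 = 0.3251.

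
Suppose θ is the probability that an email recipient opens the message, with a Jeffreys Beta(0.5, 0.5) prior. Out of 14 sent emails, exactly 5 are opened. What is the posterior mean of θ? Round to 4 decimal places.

The binomial likelihood is conjugate to the Beta prior: with 5 successes and 9 failures, the posterior is Beta(0.5+5, 0.5+9) = Beta(5.5, 9.5).
E[θ | data] = 5.5/(5.5+9.5) = 0.3667.

Posterior mean ≈ 0.3667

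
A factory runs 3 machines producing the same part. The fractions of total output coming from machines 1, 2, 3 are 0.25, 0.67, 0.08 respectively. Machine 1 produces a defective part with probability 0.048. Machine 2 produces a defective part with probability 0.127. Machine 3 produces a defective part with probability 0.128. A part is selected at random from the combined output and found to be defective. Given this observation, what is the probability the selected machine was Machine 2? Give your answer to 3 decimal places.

Posterior probability ≈ 0.793

P(defective|M1) = 0.048; P(defective|M2) = 0.127; P(defective|M3) = 0.128.
Prior × likelihood for each source: 0.25·0.048=0.01200, 0.67·0.127=0.08509, 0.08·0.128=0.01024. Summing gives P(defective) = 0.10733.
P(Machine 2 | defective) = 0.08509 / 0.10733 = 0.793.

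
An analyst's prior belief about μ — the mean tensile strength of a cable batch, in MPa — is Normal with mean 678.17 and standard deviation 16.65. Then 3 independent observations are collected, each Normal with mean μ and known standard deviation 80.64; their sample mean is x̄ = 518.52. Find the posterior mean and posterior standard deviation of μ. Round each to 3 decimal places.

With known σ, the Normal prior is conjugate. Weight on the data is w = (n/σ²)/(n/σ² + 1/τ₀²) = 0.00046134/(0.00046134+0.00360721) = 0.11339.
Posterior mean = w·x̄ + (1−w)·μ₀ = 0.11339·518.52 + 0.88661·678.17 = 660.067. Posterior variance = 1/(0.00046134+0.00360721) = 245.788, so SD = 15.678.

Posterior mean ≈ 660.067; posterior SD ≈ 15.678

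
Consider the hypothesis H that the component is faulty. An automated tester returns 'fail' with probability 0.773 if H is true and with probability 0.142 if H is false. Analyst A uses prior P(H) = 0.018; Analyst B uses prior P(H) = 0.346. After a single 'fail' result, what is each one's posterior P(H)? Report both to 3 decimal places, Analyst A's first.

P('+'|H) = 0.773, P('+'|¬H) = 0.142.
Analyst A: numerator 0.773·0.018 = 0.013914; evidence = 0.013914+0.142·0.982 = 0.15336; posterior = 0.091.
Analyst B: numerator 0.773·0.346 = 0.26746; evidence = 0.26746+0.142·0.654 = 0.36033; posterior = 0.742.

Analyst A: 0.091; Analyst B: 0.742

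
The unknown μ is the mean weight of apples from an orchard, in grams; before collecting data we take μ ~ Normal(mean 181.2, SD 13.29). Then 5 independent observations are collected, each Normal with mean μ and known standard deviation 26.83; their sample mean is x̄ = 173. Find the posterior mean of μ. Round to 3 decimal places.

With known σ, the Normal prior is conjugate. Weight on the data is w = (n/σ²)/(n/σ² + 1/τ₀²) = 0.00694590/(0.00694590+0.00566174) = 0.55093.
Posterior mean = w·x̄ + (1−w)·μ₀ = 0.55093·173 + 0.44907·181.2 = 176.682.

Posterior mean ≈ 176.682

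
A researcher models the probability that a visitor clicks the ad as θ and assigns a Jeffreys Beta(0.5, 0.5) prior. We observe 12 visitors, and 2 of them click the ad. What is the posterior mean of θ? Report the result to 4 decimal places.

The binomial likelihood is conjugate to the Beta prior: with 2 successes and 10 failures, the posterior is Beta(0.5+2, 0.5+10) = Beta(2.5, 10.5).
Posterior mean = α/(α+β) = 2.5/13 = 0.1923.

Posterior mean ≈ 0.1923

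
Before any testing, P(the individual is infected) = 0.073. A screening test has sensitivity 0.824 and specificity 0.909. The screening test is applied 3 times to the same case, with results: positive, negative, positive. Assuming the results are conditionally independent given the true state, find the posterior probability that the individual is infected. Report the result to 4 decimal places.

Posterior P(H) ≈ 0.5556

Let H be the event that the individual is infected; start with P(H) = 0.073. P('positive'|H) = 0.824, P('positive'|¬H) = 0.091.
Update on result 1 ('positive'): P(H) ← 0.824·0.0730 / (0.824·0.0730 + 0.091·0.9270) = 0.060152/0.14451 = 0.4163.
Update on result 2 ('negative'): P(H) ← 0.176·0.4163 / (0.176·0.4163 + 0.909·0.5837) = 0.073260/0.60389 = 0.1213.
Update on result 3 ('positive'): P(H) ← 0.824·0.1213 / (0.824·0.1213 + 0.091·0.8787) = 0.099963/0.17992 = 0.5556.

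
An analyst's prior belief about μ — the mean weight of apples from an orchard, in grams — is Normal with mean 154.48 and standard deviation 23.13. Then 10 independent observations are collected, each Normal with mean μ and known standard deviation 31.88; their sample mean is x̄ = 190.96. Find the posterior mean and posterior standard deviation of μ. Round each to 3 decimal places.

Prior precision 1/τ₀² = 1/23.13² = 0.00186917; data precision n/σ² = 10/31.88² = 0.00983928.
Posterior precision = 0.00186917 + 0.00983928 = 0.0117085, giving posterior SD = 1/√0.0117085 = 9.242.
Posterior mean = (0.00186917·154.48 + 0.00983928·190.96) / 0.0117085 = 185.136.

Posterior mean ≈ 185.136; posterior SD ≈ 9.242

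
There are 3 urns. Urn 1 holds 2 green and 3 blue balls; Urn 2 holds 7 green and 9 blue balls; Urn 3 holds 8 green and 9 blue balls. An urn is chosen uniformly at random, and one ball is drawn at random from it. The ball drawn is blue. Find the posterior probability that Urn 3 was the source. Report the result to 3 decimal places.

Tabulate prior·likelihood by source: [1] prior 0.333333, lik 0.6, product 0.2000; [2] prior 0.333333, lik 0.5625, product 0.1875; [3] prior 0.333333, lik 0.5294, product 0.1765.
Normalizing constant = 0.56397; the posterior for Urn 3 is its product over the sum, 0.1765/0.56397 = 0.313.

Posterior probability ≈ 0.313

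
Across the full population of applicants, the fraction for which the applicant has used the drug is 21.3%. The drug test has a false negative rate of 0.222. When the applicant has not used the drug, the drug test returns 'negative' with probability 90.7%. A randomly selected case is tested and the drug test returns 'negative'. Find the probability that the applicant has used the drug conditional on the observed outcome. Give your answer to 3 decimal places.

Let H be the event that the applicant has used the drug. P(H) = 0.213, so P(¬H) = 0.787. With E the 'negative' result, P(E|H) = 0.222 and P(E|¬H) = 0.907.
P(E) = 0.222·0.213 + 0.907·0.787 = 0.047286 + 0.71381 = 0.76110.
By Bayes' theorem, P(H|E) = 0.047286 / 0.76110 = 0.062.

P(H | E) ≈ 0.062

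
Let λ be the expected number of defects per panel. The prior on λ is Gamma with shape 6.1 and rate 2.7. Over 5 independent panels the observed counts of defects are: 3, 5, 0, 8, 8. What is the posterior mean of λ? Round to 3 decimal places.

The Poisson likelihood adds the total count to the shape and the number of exposure periods to the rate. Here ∑xᵢ = 24 and n = 5, so shape 6.1→30.1 and rate 2.7→7.7.
Posterior mean = shape/rate = 30.1/7.7 = 3.909.

Posterior mean ≈ 3.909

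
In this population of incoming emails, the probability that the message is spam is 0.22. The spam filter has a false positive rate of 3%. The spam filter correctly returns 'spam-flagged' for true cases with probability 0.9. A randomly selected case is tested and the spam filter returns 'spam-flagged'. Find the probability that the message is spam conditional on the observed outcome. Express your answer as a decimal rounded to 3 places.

Let H be the event that the message is spam. P(H) = 0.22, so P(¬H) = 0.78. With E the 'spam-flagged' result, P(E|H) = 0.9 and P(E|¬H) = 0.03.
P(E) = 0.9·0.22 + 0.03·0.78 = 0.19800 + 0.023400 = 0.22140.
By Bayes' theorem, P(H|E) = 0.19800 / 0.22140 = 0.894.

P(H | E) ≈ 0.894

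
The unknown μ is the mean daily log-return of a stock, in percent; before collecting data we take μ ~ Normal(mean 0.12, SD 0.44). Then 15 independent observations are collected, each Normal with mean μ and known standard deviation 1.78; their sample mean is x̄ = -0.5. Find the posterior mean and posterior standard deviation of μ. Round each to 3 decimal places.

Prior precision 1/τ₀² = 1/0.44² = 5.16529; data precision n/σ² = 15/1.78² = 4.73425.
Posterior precision = 5.16529 + 4.73425 = 9.89954, giving posterior SD = 1/√9.89954 = 0.318.
Posterior mean = (5.16529·0.12 + 4.73425·-0.5) / 9.89954 = -0.177.

Posterior mean ≈ -0.177; posterior SD ≈ 0.318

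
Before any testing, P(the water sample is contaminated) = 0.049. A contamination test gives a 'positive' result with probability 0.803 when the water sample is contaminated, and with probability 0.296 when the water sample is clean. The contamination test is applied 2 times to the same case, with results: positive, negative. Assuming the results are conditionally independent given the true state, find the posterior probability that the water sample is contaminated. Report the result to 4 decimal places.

Posterior P(H) ≈ 0.0376

With H the event that the water sample is contaminated, the joint likelihood of the observed sequence is P(data|H) = 0.803·0.197 = 0.15819 and P(data|¬H) = 0.296·0.704 = 0.20838.
Bayes: P(H|data) = 0.049·0.15819 / (0.049·0.15819 + 0.951·0.20838) = 0.0077514/0.20592 = 0.0376.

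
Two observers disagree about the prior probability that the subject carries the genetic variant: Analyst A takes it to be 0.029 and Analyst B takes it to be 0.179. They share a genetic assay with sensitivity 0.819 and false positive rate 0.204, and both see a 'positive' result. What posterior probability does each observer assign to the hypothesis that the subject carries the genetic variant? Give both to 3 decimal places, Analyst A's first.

The likelihood ratio for a 'positive' result is 0.819/0.204 = 4.0147.
Analyst A: prior odds 0.029/0.971 = 0.029866; posterior odds 0.11990; posterior probability 0.107.
Analyst B: prior odds 0.179/0.821 = 0.21803; posterior odds 0.87531; posterior probability 0.467.

Analyst A: 0.107; Analyst B: 0.467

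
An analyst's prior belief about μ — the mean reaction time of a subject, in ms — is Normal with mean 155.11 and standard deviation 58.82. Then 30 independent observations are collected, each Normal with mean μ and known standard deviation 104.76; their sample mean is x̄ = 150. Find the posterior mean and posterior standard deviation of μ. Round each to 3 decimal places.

Posterior mean ≈ 150.489; posterior SD ≈ 18.189

With known σ, the Normal prior is conjugate. Weight on the data is w = (n/σ²)/(n/σ² + 1/τ₀²) = 0.00273357/(0.00273357+0.00028903) = 0.90438.
Posterior mean = w·x̄ + (1−w)·μ₀ = 0.90438·150 + 0.095624·155.11 = 150.489. Posterior variance = 1/(0.00273357+0.00028903) = 330.840, so SD = 18.189.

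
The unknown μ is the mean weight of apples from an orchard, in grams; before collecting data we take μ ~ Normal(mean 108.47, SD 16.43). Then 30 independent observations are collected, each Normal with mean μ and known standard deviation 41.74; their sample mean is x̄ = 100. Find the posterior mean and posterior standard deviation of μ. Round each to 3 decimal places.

Posterior mean ≈ 101.500; posterior SD ≈ 6.913

With known σ, the Normal prior is conjugate. Weight on the data is w = (n/σ²)/(n/σ² + 1/τ₀²) = 0.0172193/(0.0172193+0.00370446) = 0.82295.
Posterior mean = w·x̄ + (1−w)·μ₀ = 0.82295·100 + 0.17705·108.47 = 101.500. Posterior variance = 1/(0.0172193+0.00370446) = 47.7925, so SD = 6.913.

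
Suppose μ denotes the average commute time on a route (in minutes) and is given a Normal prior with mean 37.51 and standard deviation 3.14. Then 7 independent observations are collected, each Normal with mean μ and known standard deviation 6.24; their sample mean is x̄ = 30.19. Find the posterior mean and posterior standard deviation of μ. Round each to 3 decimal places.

Posterior mean ≈ 32.830; posterior SD ≈ 1.886

With known σ, the Normal prior is conjugate. Weight on the data is w = (n/σ²)/(n/σ² + 1/τ₀²) = 0.179775/(0.179775+0.101424) = 0.63932.
Posterior mean = w·x̄ + (1−w)·μ₀ = 0.63932·30.19 + 0.36068·37.51 = 32.830. Posterior variance = 1/(0.179775+0.101424) = 3.55620, so SD = 1.886.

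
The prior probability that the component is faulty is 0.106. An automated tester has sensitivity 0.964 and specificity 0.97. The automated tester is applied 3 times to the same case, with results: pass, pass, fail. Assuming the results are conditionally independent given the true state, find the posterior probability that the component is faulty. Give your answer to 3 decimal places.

Let H be the event that the component is faulty; start with P(H) = 0.106. P('fail'|H) = 0.964, P('fail'|¬H) = 0.03.
Update on result 1 ('pass'): P(H) ← 0.036·0.1060 / (0.036·0.1060 + 0.97·0.8940) = 0.0038160/0.87100 = 0.0044.
Update on result 2 ('pass'): P(H) ← 0.036·0.0044 / (0.036·0.0044 + 0.97·0.9956) = 0.00015772/0.96591 = 0.0002.
Update on result 3 ('fail'): P(H) ← 0.964·0.0002 / (0.964·0.0002 + 0.03·0.9998) = 0.00015741/0.030153 = 0.0052.

Posterior P(H) ≈ 0.005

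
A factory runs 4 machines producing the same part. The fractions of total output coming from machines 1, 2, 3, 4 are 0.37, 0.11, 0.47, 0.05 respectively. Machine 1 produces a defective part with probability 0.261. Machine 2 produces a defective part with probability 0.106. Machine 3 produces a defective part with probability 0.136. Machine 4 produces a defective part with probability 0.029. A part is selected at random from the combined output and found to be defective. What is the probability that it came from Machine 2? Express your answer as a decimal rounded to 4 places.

Posterior probability ≈ 0.0672

Tabulate prior·likelihood by source: [1] prior 0.37, lik 0.261, product 0.09657; [2] prior 0.11, lik 0.106, product 0.01166; [3] prior 0.47, lik 0.136, product 0.06392; [4] prior 0.05, lik 0.029, product 0.001450.
Normalizing constant = 0.17360; the posterior for Machine 2 is its product over the sum, 0.01166/0.17360 = 0.0672.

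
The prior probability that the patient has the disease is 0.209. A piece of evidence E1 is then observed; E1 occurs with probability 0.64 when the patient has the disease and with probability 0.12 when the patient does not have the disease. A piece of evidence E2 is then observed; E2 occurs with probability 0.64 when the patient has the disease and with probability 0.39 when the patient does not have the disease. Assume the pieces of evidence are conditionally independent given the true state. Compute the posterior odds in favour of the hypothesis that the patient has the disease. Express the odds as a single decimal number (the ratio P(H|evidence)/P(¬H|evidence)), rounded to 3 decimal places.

Prior odds = 0.209/(1−0.209) = 0.26422.
Likelihood ratio for E1 = 0.64/0.12 = 5.3333.
Likelihood ratio for E2 = 0.64/0.39 = 1.6410.
Posterior odds = prior odds × LR₁ × LR₂ = 2.3125.

Posterior odds ≈ 2.313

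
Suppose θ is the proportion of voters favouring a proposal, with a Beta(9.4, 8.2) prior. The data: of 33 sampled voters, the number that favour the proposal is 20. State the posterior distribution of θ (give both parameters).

Posterior: Beta(29.4, 21.2)

The binomial likelihood is conjugate to the Beta prior: with 20 successes and 13 failures, the posterior is Beta(9.4+20, 8.2+13) = Beta(29.4, 21.2).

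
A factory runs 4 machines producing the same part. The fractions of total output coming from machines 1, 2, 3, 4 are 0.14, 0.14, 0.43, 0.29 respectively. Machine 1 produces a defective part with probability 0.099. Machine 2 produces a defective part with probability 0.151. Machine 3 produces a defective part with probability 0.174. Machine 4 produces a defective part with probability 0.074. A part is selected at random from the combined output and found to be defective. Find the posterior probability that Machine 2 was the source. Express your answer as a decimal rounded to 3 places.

Posterior probability ≈ 0.161

P(defective|M1) = 0.099; P(defective|M2) = 0.151; P(defective|M3) = 0.174; P(defective|M4) = 0.074.
Prior × likelihood for each source: 0.14·0.099=0.01386, 0.14·0.151=0.02114, 0.43·0.174=0.07482, 0.29·0.074=0.02146. Summing gives P(defective) = 0.13128.
P(Machine 2 | defective) = 0.02114 / 0.13128 = 0.161.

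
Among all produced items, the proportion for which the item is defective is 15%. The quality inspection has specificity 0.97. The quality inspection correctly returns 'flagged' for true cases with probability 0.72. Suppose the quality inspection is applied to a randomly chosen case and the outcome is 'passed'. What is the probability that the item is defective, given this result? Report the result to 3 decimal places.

P(H | E) ≈ 0.048

Let H be the event that the item is defective. P(H) = 0.15, so P(¬H) = 0.85. With E the 'passed' result, P(E|H) = 0.28 and P(E|¬H) = 0.97.
P(E) = 0.28·0.15 + 0.97·0.85 = 0.042000 + 0.82450 = 0.86650.
By Bayes' theorem, P(H|E) = 0.042000 / 0.86650 = 0.048.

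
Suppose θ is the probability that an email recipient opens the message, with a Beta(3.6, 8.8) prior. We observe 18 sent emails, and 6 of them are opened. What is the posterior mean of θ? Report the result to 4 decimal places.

Posterior mean ≈ 0.3158

The binomial likelihood is conjugate to the Beta prior: with 6 successes and 12 failures, the posterior is Beta(3.6+6, 8.8+12) = Beta(9.6, 20.8).
E[θ | data] = 9.6/(9.6+20.8) = 0.3158.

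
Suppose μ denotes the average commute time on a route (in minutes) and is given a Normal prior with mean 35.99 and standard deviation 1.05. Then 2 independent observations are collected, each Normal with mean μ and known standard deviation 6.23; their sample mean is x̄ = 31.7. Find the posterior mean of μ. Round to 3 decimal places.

Posterior mean ≈ 35.759

Prior precision 1/τ₀² = 1/1.05² = 0.907029; data precision n/σ² = 2/6.23² = 0.0515293.
Posterior precision = 0.907029 + 0.0515293 = 0.958559.
Posterior mean = (0.907029·35.99 + 0.0515293·31.7) / 0.958559 = 35.759.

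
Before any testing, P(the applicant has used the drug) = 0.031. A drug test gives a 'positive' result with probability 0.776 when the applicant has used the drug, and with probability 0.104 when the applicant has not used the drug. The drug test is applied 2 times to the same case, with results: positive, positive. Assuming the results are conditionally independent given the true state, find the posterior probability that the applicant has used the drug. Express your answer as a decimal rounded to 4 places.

With H the event that the applicant has used the drug, the joint likelihood of the observed sequence is P(data|H) = 0.776·0.776 = 0.60218 and P(data|¬H) = 0.104·0.104 = 0.010816.
Bayes: P(H|data) = 0.031·0.60218 / (0.031·0.60218 + 0.969·0.010816) = 0.018667/0.029148 = 0.6404.

Posterior P(H) ≈ 0.6404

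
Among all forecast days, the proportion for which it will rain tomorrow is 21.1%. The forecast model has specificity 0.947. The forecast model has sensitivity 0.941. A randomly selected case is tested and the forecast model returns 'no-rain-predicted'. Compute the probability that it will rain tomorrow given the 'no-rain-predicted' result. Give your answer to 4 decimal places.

P(H | E) ≈ 0.0164

Write H for 'it will rain tomorrow'. Prior odds H:¬H = 0.211/0.789 = 0.26743. For the 'no-rain-predicted' outcome, the likelihood ratio is 0.059/0.947 = 0.062302.
Posterior odds = 0.26743 × 0.062302 = 0.016661, so P(H|E) = 0.016661/(1+0.016661) = 0.0164.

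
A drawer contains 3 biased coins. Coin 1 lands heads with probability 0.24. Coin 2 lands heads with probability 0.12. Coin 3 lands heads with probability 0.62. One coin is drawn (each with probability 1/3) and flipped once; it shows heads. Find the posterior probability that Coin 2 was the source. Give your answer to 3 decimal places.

Posterior probability ≈ 0.122

P(heads|C1) = 0.24; P(heads|C2) = 0.12; P(heads|C3) = 0.62.
Prior × likelihood for each source: 0.333333·0.24=0.08000, 0.333333·0.12=0.04000, 0.333333·0.62=0.2067. Summing gives P(heads) = 0.32667.
P(Coin 2 | heads) = 0.04000 / 0.32667 = 0.122.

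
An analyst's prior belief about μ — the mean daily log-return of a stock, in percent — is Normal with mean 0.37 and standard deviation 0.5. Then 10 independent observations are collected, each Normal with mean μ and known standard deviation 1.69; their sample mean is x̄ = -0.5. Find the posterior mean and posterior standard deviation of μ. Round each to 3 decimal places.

With known σ, the Normal prior is conjugate. Weight on the data is w = (n/σ²)/(n/σ² + 1/τ₀²) = 3.50128/(3.50128+4.00000) = 0.46676.
Posterior mean = w·x̄ + (1−w)·μ₀ = 0.46676·-0.5 + 0.53324·0.37 = -0.036. Posterior variance = 1/(3.50128+4.00000) = 0.133311, so SD = 0.365.

Posterior mean ≈ -0.036; posterior SD ≈ 0.365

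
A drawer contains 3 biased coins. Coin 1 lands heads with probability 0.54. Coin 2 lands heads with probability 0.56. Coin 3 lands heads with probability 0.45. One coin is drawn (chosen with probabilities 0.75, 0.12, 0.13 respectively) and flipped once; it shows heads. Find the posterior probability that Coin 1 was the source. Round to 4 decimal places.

Tabulate prior·likelihood by source: [1] prior 0.75, lik 0.54, product 0.4050; [2] prior 0.12, lik 0.56, product 0.06720; [3] prior 0.13, lik 0.45, product 0.05850.
Normalizing constant = 0.53070; the posterior for Coin 1 is its product over the sum, 0.4050/0.53070 = 0.7631.

Posterior probability ≈ 0.7631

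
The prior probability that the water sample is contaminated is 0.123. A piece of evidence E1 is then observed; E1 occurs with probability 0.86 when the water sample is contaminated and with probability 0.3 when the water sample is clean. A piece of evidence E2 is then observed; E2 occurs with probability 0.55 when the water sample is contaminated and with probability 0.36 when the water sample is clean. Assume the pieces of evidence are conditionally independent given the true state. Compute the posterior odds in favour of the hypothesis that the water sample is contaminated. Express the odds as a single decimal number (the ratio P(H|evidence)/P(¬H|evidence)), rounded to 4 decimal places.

Prior odds = 0.123/(1−0.123) = 0.14025. In log-odds, ln(0.14025) = -1.9643.
Add log likelihood ratios: ln(2.8667) + ln(1.5278) = 1.4770.
Posterior log-odds = -0.48736, so posterior odds = exp(-0.48736) = 0.61425.

Posterior odds ≈ 0.6142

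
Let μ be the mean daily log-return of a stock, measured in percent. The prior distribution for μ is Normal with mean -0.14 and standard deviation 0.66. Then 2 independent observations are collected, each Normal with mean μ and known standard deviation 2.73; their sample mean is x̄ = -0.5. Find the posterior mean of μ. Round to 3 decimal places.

Posterior mean ≈ -0.178

With known σ, the Normal prior is conjugate. Weight on the data is w = (n/σ²)/(n/σ² + 1/τ₀²) = 0.268352/(0.268352+2.29568) = 0.10466.
Posterior mean = w·x̄ + (1−w)·μ₀ = 0.10466·-0.5 + 0.89534·-0.14 = -0.178.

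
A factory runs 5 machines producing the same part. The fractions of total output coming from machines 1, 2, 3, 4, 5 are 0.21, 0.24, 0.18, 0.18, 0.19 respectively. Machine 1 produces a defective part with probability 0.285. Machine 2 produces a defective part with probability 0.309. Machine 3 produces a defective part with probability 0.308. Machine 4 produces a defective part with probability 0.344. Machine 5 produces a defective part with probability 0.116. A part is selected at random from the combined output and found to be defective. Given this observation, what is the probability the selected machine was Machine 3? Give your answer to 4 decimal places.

Posterior probability ≈ 0.2028

P(defective|M1) = 0.285; P(defective|M2) = 0.309; P(defective|M3) = 0.308; P(defective|M4) = 0.344; P(defective|M5) = 0.116.
Prior × likelihood for each source: 0.21·0.285=0.05985, 0.24·0.309=0.07416, 0.18·0.308=0.05544, 0.18·0.344=0.06192, 0.19·0.116=0.02204. Summing gives P(defective) = 0.27341.
P(Machine 3 | defective) = 0.05544 / 0.27341 = 0.2028.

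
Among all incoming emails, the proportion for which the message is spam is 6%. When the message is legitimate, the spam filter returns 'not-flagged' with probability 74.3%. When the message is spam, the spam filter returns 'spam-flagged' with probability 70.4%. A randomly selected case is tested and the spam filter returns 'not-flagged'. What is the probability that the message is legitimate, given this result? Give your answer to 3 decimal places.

P(¬H | E) ≈ 0.975

Let H be the event that the message is spam. P(H) = 0.06, so P(¬H) = 0.94. With E the 'not-flagged' result, P(E|H) = 0.296 and P(E|¬H) = 0.743.
P(E) = 0.296·0.06 + 0.743·0.94 = 0.017760 + 0.69842 = 0.71618.
By Bayes' theorem, P(H|E) = 0.017760 / 0.71618 = 0.025. Hence P(¬H|E) = 1 − 0.025 = 0.975.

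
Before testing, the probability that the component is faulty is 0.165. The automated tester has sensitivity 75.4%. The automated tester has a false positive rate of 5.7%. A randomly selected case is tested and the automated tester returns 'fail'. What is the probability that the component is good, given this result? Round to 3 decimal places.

P(¬H | E) ≈ 0.277

Write H for 'the component is faulty'. Prior odds H:¬H = 0.165/0.835 = 0.19760. For the 'fail' outcome, the likelihood ratio is 0.754/0.057 = 13.228.
Posterior odds = 0.19760 × 13.228 = 2.6139, so P(H|E) = 2.6139/(1+2.6139) = 0.723. Then P(¬H|E) = 1 − 0.723 = 0.277.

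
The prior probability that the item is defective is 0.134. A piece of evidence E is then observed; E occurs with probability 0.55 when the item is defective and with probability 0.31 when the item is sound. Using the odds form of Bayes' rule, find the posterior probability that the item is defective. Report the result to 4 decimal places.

Posterior probability ≈ 0.2154

Prior odds = 0.134/(1−0.134) = 0.15473.
Likelihood ratio for E = 0.55/0.31 = 1.7742.
Posterior odds = prior odds × LR = 0.27453.
Posterior probability = odds/(1+odds) = 0.27453/1.2745 = 0.2154.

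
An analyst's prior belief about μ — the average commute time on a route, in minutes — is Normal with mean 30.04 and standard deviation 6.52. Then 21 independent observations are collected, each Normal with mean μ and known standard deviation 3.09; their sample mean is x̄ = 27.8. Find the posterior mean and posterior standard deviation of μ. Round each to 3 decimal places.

With known σ, the Normal prior is conjugate. Weight on the data is w = (n/σ²)/(n/σ² + 1/τ₀²) = 2.19939/(2.19939+0.0235237) = 0.98942.
Posterior mean = w·x̄ + (1−w)·μ₀ = 0.98942·27.8 + 0.010582·30.04 = 27.824. Posterior variance = 1/(2.19939+0.0235237) = 0.449860, so SD = 0.671.

Posterior mean ≈ 27.824; posterior SD ≈ 0.671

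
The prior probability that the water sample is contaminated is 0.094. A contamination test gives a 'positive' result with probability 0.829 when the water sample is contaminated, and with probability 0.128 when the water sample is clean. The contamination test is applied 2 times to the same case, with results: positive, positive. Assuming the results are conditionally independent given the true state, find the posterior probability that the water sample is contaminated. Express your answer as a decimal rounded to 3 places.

Let H be the event that the water sample is contaminated; start with P(H) = 0.094. P('positive'|H) = 0.829, P('positive'|¬H) = 0.128.
Update on result 1 ('positive'): P(H) ← 0.829·0.0940 / (0.829·0.0940 + 0.128·0.9060) = 0.077926/0.19389 = 0.4019.
Update on result 2 ('positive'): P(H) ← 0.829·0.4019 / (0.829·0.4019 + 0.128·0.5981) = 0.33318/0.40973 = 0.8132.

Posterior P(H) ≈ 0.813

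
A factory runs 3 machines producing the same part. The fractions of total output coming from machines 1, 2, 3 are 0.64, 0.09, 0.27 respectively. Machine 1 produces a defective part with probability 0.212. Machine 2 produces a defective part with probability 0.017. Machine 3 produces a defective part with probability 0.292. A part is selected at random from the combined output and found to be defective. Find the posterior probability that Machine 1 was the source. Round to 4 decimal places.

Tabulate prior·likelihood by source: [1] prior 0.64, lik 0.212, product 0.1357; [2] prior 0.09, lik 0.017, product 0.001530; [3] prior 0.27, lik 0.292, product 0.07884.
Normalizing constant = 0.21605; the posterior for Machine 1 is its product over the sum, 0.1357/0.21605 = 0.6280.

Posterior probability ≈ 0.6280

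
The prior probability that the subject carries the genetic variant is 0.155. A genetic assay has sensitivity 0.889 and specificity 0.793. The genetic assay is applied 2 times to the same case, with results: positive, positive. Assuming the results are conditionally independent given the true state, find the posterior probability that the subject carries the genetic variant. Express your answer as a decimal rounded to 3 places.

Let H be the event that the subject carries the genetic variant; start with P(H) = 0.155. P('positive'|H) = 0.889, P('positive'|¬H) = 0.207.
Update on result 1 ('positive'): P(H) ← 0.889·0.1550 / (0.889·0.1550 + 0.207·0.8450) = 0.13780/0.31271 = 0.4406.
Update on result 2 ('positive'): P(H) ← 0.889·0.4406 / (0.889·0.4406 + 0.207·0.5594) = 0.39174/0.50752 = 0.7719.

Posterior P(H) ≈ 0.772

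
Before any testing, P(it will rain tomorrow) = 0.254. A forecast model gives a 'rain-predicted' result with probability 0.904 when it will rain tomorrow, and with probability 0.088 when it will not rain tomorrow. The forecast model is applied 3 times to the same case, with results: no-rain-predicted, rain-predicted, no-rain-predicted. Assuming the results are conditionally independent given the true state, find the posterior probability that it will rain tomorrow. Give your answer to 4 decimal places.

Posterior P(H) ≈ 0.0373

With H the event that it will rain tomorrow, the joint likelihood of the observed sequence is P(data|H) = 0.096·0.904·0.096 = 0.0083313 and P(data|¬H) = 0.912·0.088·0.912 = 0.073193.
Bayes: P(H|data) = 0.254·0.0083313 / (0.254·0.0083313 + 0.746·0.073193) = 0.0021161/0.056718 = 0.0373.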